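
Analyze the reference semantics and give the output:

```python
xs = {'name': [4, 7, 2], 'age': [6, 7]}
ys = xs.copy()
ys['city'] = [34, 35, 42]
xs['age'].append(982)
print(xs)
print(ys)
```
{'name': [4, 7, 2], 'age': [6, 7, 982]}
{'name': [4, 7, 2], 'age': [6, 7, 982], 'city': [34, 35, 42]}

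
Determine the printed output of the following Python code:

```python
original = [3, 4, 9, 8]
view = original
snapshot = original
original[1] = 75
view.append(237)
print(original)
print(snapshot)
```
[3, 75, 9, 8, 237]
[3, 75, 9, 8, 237]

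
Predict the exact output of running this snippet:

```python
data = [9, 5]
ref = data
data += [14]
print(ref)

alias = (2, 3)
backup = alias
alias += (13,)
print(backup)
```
[9, 5, 14]
(2, 3)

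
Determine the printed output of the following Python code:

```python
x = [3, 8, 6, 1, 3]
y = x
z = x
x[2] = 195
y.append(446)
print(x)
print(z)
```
[3, 8, 195, 1, 3, 446]
[3, 8, 195, 1, 3, 446]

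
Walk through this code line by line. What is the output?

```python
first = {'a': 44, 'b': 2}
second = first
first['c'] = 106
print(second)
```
{'a': 44, 'b': 2, 'c': 106}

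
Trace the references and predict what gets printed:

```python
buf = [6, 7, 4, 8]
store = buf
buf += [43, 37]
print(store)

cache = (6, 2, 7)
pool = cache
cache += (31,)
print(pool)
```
[6, 7, 4, 8, 43, 37]
(6, 2, 7)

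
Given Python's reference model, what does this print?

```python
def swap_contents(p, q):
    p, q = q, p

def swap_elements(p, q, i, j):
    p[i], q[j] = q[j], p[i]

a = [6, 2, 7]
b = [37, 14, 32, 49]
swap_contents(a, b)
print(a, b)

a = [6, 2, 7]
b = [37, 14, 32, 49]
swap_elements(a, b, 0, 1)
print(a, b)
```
[6, 2, 7] [37, 14, 32, 49]
[14, 2, 7] [37, 6, 32, 49]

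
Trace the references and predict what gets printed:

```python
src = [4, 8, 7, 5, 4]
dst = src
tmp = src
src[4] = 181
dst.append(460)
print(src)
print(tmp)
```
[4, 8, 7, 5, 181, 460]
[4, 8, 7, 5, 181, 460]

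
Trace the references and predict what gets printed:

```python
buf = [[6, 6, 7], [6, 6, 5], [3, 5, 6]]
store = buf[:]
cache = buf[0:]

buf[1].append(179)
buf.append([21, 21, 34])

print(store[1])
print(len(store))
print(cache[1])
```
[6, 6, 5, 179]
3
[6, 6, 5, 179]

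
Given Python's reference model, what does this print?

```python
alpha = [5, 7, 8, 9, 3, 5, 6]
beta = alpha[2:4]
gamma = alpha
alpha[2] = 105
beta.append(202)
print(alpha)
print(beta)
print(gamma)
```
[5, 7, 105, 9, 3, 5, 6]
[8, 9, 202]
[5, 7, 105, 9, 3, 5, 6]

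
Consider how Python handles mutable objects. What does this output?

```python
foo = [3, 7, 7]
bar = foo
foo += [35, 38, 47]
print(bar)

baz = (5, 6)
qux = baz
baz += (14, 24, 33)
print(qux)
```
[3, 7, 7, 35, 38, 47]
(5, 6)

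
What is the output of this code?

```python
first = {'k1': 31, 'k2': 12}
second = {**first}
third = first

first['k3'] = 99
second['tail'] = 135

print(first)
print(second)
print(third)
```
{'k1': 31, 'k2': 12, 'k3': 99}
{'k1': 31, 'k2': 12, 'tail': 135}
{'k1': 31, 'k2': 12, 'k3': 99}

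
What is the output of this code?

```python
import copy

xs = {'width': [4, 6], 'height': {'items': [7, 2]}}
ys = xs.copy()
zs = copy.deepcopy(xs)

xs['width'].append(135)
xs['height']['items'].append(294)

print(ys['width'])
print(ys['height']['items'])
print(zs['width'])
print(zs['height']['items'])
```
[4, 6, 135]
[7, 2, 294]
[4, 6]
[7, 2]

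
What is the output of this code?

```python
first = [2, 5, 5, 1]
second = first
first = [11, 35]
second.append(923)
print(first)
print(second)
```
[11, 35]
[2, 5, 5, 1, 923]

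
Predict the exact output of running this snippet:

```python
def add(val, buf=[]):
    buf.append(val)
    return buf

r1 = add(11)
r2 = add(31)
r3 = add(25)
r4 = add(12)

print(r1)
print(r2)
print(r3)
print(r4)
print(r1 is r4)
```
[11, 31, 25, 12]
[11, 31, 25, 12]
[11, 31, 25, 12]
[11, 31, 25, 12]
True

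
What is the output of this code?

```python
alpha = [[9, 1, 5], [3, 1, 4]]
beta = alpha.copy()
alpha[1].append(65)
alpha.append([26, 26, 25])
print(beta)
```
[[9, 1, 5], [3, 1, 4, 65]]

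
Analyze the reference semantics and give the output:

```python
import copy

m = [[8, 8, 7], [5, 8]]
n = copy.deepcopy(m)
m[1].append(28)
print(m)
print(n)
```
[[8, 8, 7], [5, 8, 28]]
[[8, 8, 7], [5, 8]]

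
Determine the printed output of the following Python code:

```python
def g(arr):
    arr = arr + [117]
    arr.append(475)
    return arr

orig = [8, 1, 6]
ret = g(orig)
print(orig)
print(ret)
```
[8, 1, 6]
[8, 1, 6, 117, 475]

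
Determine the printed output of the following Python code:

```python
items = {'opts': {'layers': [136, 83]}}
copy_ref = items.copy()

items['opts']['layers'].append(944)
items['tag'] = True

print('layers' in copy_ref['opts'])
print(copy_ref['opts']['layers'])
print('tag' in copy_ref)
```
True
[136, 83, 944]
False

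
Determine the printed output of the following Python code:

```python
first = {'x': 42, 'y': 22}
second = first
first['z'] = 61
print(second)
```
{'x': 42, 'y': 22, 'z': 61}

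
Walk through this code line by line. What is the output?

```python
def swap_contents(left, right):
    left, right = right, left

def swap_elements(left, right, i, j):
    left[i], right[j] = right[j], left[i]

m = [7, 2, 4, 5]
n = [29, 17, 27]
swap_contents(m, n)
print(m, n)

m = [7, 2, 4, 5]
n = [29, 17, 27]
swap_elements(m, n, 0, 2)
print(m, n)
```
[7, 2, 4, 5] [29, 17, 27]
[27, 2, 4, 5] [29, 17, 7]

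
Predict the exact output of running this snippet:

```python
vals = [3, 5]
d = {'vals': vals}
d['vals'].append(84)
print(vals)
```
[3, 5, 84]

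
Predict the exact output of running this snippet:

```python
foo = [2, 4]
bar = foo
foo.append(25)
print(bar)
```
[2, 4, 25]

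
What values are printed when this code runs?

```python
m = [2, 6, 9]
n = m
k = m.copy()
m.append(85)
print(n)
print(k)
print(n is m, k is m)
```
[2, 6, 9, 85]
[2, 6, 9]
True False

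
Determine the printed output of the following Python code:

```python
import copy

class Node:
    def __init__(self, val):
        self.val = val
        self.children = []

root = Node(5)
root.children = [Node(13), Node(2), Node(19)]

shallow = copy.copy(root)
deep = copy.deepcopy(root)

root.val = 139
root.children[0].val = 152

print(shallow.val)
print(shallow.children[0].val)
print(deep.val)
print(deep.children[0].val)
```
5
152
5
13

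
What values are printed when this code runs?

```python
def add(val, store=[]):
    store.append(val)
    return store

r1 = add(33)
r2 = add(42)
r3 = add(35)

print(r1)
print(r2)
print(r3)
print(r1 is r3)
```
[33, 42, 35]
[33, 42, 35]
[33, 42, 35]
True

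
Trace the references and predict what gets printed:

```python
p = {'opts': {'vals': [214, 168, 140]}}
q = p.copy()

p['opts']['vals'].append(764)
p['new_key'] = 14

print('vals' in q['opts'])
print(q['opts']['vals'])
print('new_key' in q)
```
True
[214, 168, 140, 764]
False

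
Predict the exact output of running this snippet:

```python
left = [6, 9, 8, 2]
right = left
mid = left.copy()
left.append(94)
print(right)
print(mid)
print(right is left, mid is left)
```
[6, 9, 8, 2, 94]
[6, 9, 8, 2]
True False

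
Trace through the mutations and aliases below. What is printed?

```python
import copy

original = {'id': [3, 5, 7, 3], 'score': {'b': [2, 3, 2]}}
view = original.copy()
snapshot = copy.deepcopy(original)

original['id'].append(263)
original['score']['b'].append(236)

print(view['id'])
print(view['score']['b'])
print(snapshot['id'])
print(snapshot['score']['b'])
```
[3, 5, 7, 3, 263]
[2, 3, 2, 236]
[3, 5, 7, 3]
[2, 3, 2]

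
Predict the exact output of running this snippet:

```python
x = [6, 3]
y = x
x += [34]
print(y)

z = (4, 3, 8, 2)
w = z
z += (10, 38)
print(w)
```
[6, 3, 34]
(4, 3, 8, 2)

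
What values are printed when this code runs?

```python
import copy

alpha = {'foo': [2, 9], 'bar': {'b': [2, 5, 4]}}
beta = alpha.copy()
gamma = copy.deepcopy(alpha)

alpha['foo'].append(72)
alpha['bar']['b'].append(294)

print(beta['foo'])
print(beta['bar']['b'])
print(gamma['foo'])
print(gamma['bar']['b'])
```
[2, 9, 72]
[2, 5, 4, 294]
[2, 9]
[2, 5, 4]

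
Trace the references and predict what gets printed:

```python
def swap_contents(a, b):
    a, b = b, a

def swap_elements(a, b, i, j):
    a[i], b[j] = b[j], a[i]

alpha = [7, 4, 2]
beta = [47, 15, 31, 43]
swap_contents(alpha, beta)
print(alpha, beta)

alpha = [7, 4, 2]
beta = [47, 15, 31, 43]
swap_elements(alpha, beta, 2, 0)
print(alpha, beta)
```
[7, 4, 2] [47, 15, 31, 43]
[7, 4, 47] [2, 15, 31, 43]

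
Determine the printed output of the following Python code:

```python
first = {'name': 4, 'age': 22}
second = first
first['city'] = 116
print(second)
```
{'name': 4, 'age': 22, 'city': 116}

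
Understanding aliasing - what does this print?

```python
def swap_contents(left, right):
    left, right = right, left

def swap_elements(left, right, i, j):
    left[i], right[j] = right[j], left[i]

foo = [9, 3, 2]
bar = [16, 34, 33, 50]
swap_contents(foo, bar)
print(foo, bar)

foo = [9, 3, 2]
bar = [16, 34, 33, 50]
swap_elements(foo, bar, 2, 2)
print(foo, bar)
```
[9, 3, 2] [16, 34, 33, 50]
[9, 3, 33] [16, 34, 2, 50]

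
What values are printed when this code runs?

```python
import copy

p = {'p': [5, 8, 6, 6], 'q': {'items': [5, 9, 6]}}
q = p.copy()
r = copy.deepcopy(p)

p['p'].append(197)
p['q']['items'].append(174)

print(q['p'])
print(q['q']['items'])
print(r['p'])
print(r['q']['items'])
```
[5, 8, 6, 6, 197]
[5, 9, 6, 174]
[5, 8, 6, 6]
[5, 9, 6]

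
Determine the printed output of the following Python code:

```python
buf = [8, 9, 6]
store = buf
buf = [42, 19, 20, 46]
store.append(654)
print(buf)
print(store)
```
[42, 19, 20, 46]
[8, 9, 6, 654]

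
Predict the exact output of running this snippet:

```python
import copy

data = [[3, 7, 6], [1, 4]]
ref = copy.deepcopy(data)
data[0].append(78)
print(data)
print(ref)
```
[[3, 7, 6, 78], [1, 4]]
[[3, 7, 6], [1, 4]]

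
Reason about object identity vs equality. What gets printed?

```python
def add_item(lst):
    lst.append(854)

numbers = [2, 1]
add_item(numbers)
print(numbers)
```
[2, 1, 854]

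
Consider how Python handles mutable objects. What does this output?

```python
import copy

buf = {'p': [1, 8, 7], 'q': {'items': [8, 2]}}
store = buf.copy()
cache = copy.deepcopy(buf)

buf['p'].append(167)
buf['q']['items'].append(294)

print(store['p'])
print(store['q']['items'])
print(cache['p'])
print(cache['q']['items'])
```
[1, 8, 7, 167]
[8, 2, 294]
[1, 8, 7]
[8, 2]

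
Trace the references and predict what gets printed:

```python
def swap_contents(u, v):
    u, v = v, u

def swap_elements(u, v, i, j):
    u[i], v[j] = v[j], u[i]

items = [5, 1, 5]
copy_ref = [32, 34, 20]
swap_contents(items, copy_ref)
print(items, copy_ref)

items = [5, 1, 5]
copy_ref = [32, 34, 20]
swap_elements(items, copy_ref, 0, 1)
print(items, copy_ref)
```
[5, 1, 5] [32, 34, 20]
[34, 1, 5] [32, 5, 20]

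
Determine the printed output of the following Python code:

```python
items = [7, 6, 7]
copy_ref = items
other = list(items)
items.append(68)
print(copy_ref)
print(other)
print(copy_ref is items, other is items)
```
[7, 6, 7, 68]
[7, 6, 7]
True False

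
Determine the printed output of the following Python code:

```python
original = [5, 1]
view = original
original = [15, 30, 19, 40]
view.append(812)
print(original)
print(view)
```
[15, 30, 19, 40]
[5, 1, 812]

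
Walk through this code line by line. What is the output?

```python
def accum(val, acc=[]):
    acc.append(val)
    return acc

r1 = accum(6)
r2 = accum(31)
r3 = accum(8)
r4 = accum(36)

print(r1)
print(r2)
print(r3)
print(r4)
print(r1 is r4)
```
[6, 31, 8, 36]
[6, 31, 8, 36]
[6, 31, 8, 36]
[6, 31, 8, 36]
True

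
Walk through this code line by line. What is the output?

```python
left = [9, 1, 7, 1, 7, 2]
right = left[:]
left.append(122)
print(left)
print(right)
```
[9, 1, 7, 1, 7, 2, 122]
[9, 1, 7, 1, 7, 2]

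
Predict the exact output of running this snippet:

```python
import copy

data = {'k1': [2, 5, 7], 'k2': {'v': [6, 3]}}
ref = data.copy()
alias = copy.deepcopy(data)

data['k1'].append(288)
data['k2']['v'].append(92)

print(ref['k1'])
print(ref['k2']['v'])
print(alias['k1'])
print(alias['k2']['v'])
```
[2, 5, 7, 288]
[6, 3, 92]
[2, 5, 7]
[6, 3]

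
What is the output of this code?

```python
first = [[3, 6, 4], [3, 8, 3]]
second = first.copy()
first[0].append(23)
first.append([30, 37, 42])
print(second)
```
[[3, 6, 4, 23], [3, 8, 3]]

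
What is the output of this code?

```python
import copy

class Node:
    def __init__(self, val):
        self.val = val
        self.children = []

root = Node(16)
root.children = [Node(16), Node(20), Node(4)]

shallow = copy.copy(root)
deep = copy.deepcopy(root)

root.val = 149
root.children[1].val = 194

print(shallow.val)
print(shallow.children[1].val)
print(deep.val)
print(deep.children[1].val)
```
16
194
16
20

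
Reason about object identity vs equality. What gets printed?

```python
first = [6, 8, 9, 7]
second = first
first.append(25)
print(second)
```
[6, 8, 9, 7, 25]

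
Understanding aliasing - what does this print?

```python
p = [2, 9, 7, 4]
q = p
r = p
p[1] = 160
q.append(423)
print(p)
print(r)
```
[2, 160, 7, 4, 423]
[2, 160, 7, 4, 423]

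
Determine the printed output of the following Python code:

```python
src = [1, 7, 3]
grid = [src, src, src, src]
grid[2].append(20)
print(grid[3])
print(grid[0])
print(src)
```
[1, 7, 3, 20]
[1, 7, 3, 20]
[1, 7, 3, 20]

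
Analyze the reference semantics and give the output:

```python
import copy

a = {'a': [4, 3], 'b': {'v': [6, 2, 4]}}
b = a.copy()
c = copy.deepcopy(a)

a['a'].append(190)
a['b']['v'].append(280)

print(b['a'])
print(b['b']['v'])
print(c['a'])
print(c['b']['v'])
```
[4, 3, 190]
[6, 2, 4, 280]
[4, 3]
[6, 2, 4]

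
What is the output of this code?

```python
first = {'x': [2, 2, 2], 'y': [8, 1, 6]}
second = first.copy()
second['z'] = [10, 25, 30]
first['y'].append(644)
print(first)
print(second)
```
{'x': [2, 2, 2], 'y': [8, 1, 6, 644]}
{'x': [2, 2, 2], 'y': [8, 1, 6, 644], 'z': [10, 25, 30]}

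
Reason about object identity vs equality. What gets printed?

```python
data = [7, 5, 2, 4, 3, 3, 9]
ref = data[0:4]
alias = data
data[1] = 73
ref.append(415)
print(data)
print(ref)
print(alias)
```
[7, 73, 2, 4, 3, 3, 9]
[7, 5, 2, 4, 415]
[7, 73, 2, 4, 3, 3, 9]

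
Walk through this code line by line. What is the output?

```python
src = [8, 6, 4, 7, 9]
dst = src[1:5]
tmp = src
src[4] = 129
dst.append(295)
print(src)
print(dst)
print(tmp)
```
[8, 6, 4, 7, 129]
[6, 4, 7, 9, 295]
[8, 6, 4, 7, 129]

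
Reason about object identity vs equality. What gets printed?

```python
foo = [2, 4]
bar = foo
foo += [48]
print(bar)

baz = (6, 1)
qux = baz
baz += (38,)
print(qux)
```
[2, 4, 48]
(6, 1)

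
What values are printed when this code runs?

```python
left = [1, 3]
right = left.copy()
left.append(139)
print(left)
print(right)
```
[1, 3, 139]
[1, 3]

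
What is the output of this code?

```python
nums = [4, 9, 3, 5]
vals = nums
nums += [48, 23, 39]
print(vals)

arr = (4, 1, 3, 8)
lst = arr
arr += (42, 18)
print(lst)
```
[4, 9, 3, 5, 48, 23, 39]
(4, 1, 3, 8)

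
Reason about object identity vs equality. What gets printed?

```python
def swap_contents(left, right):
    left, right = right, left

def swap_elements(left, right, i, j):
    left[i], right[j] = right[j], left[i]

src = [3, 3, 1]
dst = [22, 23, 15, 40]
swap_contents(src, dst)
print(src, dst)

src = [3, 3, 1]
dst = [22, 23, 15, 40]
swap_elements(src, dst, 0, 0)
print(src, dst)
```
[3, 3, 1] [22, 23, 15, 40]
[22, 3, 1] [3, 23, 15, 40]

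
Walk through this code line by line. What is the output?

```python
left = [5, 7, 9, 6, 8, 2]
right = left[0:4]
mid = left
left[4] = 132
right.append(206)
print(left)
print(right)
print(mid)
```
[5, 7, 9, 6, 132, 2]
[5, 7, 9, 6, 206]
[5, 7, 9, 6, 132, 2]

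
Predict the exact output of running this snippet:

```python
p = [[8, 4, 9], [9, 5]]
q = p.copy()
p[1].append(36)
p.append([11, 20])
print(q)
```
[[8, 4, 9], [9, 5, 36]]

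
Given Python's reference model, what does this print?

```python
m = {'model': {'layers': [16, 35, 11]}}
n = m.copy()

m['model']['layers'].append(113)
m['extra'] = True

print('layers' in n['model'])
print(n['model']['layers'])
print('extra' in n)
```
True
[16, 35, 11, 113]
False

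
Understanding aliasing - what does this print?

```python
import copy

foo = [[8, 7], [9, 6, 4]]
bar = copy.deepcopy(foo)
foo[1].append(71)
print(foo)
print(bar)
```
[[8, 7], [9, 6, 4, 71]]
[[8, 7], [9, 6, 4]]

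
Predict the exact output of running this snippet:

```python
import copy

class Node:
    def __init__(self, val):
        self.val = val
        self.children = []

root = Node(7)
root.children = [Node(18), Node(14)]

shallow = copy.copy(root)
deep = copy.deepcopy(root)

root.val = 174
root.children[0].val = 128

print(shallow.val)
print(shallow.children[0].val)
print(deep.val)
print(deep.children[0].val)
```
7
128
7
18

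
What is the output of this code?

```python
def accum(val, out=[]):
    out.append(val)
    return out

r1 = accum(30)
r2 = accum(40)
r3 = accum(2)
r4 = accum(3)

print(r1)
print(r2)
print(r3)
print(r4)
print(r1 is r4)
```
[30, 40, 2, 3]
[30, 40, 2, 3]
[30, 40, 2, 3]
[30, 40, 2, 3]
True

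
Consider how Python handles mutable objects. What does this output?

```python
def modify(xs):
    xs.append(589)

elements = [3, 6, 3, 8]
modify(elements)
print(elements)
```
[3, 6, 3, 8, 589]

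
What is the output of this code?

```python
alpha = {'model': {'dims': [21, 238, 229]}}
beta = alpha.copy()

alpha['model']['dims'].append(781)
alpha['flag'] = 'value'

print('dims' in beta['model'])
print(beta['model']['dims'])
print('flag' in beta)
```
True
[21, 238, 229, 781]
False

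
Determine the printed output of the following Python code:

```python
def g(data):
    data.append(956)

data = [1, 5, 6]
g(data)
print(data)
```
[1, 5, 6, 956]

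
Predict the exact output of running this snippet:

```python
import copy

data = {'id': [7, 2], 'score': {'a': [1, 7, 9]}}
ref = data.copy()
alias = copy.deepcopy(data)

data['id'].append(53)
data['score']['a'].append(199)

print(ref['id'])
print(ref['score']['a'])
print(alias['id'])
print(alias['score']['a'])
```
[7, 2, 53]
[1, 7, 9, 199]
[7, 2]
[1, 7, 9]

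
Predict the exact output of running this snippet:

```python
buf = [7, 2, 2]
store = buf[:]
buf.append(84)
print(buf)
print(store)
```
[7, 2, 2, 84]
[7, 2, 2]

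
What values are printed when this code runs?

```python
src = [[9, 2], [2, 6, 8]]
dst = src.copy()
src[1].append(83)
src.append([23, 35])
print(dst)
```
[[9, 2], [2, 6, 8, 83]]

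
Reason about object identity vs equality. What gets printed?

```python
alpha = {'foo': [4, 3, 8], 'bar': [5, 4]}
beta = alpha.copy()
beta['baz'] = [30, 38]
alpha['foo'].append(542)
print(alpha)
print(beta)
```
{'foo': [4, 3, 8, 542], 'bar': [5, 4]}
{'foo': [4, 3, 8, 542], 'bar': [5, 4], 'baz': [30, 38]}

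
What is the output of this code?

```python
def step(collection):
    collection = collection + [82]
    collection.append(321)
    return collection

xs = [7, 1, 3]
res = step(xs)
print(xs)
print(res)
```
[7, 1, 3]
[7, 1, 3, 82, 321]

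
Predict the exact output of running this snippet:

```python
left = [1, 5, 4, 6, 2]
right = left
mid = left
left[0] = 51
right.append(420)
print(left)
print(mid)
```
[51, 5, 4, 6, 2, 420]
[51, 5, 4, 6, 2, 420]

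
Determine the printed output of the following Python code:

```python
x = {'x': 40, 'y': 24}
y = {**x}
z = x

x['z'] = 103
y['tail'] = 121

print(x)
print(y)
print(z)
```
{'x': 40, 'y': 24, 'z': 103}
{'x': 40, 'y': 24, 'tail': 121}
{'x': 40, 'y': 24, 'z': 103}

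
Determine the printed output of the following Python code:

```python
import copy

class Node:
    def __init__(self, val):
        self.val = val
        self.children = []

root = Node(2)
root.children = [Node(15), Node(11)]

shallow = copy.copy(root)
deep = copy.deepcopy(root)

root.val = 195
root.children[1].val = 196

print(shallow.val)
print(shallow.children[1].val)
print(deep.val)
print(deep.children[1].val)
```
2
196
2
11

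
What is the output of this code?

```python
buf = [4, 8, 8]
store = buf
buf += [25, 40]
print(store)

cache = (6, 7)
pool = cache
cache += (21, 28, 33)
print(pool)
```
[4, 8, 8, 25, 40]
(6, 7)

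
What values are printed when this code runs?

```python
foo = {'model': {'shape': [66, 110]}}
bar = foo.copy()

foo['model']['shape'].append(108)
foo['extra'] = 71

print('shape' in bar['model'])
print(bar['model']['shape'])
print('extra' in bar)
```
True
[66, 110, 108]
False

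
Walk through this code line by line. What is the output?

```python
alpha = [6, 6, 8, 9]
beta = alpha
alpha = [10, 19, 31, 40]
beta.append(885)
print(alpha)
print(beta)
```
[10, 19, 31, 40]
[6, 6, 8, 9, 885]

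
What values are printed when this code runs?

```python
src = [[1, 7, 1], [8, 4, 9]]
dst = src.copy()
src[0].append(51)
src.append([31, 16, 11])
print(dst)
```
[[1, 7, 1, 51], [8, 4, 9]]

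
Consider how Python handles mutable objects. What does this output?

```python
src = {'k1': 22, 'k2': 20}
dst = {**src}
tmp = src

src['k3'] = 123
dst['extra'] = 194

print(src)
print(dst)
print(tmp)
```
{'k1': 22, 'k2': 20, 'k3': 123}
{'k1': 22, 'k2': 20, 'extra': 194}
{'k1': 22, 'k2': 20, 'k3': 123}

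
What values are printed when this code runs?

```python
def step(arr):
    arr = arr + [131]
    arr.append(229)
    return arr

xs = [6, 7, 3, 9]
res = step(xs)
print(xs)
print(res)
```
[6, 7, 3, 9]
[6, 7, 3, 9, 131, 229]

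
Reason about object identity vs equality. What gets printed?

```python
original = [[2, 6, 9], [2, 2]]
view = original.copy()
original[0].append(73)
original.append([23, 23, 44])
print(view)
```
[[2, 6, 9, 73], [2, 2]]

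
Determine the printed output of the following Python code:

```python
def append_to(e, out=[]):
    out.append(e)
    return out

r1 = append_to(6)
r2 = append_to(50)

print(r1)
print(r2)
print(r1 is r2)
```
[6, 50]
[6, 50]
True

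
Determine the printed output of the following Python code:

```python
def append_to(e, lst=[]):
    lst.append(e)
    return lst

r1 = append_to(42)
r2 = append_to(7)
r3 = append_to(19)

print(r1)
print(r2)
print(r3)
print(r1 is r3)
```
[42, 7, 19]
[42, 7, 19]
[42, 7, 19]
True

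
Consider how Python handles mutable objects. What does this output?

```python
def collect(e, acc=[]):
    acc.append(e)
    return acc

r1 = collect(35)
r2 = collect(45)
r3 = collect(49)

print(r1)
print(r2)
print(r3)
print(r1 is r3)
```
[35, 45, 49]
[35, 45, 49]
[35, 45, 49]
True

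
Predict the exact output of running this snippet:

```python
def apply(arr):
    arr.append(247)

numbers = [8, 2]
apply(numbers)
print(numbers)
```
[8, 2, 247]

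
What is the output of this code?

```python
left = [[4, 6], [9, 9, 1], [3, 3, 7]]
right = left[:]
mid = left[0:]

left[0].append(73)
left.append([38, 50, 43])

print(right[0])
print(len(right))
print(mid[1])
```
[4, 6, 73]
3
[9, 9, 1]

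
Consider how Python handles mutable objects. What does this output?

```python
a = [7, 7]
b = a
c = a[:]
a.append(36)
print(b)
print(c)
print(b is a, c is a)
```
[7, 7, 36]
[7, 7]
True False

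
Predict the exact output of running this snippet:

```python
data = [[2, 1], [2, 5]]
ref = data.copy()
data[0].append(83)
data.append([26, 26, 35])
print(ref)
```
[[2, 1, 83], [2, 5]]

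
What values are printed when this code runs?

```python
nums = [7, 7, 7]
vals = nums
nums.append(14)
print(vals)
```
[7, 7, 7, 14]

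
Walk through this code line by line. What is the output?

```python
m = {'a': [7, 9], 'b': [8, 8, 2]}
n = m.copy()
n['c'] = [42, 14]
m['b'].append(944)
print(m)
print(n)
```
{'a': [7, 9], 'b': [8, 8, 2, 944]}
{'a': [7, 9], 'b': [8, 8, 2, 944], 'c': [42, 14]}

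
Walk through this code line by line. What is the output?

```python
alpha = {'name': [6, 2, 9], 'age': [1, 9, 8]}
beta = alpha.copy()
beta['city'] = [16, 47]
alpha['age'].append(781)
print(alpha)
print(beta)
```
{'name': [6, 2, 9], 'age': [1, 9, 8, 781]}
{'name': [6, 2, 9], 'age': [1, 9, 8, 781], 'city': [16, 47]}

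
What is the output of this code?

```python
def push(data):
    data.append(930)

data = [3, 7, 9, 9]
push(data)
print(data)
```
[3, 7, 9, 9, 930]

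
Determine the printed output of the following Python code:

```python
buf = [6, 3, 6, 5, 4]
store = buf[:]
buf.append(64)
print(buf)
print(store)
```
[6, 3, 6, 5, 4, 64]
[6, 3, 6, 5, 4]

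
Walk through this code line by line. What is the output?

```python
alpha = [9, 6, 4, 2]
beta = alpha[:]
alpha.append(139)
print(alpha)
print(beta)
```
[9, 6, 4, 2, 139]
[9, 6, 4, 2]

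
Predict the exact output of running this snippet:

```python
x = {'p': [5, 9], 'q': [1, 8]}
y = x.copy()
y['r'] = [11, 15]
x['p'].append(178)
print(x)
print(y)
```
{'p': [5, 9, 178], 'q': [1, 8]}
{'p': [5, 9, 178], 'q': [1, 8], 'r': [11, 15]}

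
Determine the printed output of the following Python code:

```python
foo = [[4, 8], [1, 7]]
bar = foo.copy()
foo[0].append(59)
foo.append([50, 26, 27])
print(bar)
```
[[4, 8, 59], [1, 7]]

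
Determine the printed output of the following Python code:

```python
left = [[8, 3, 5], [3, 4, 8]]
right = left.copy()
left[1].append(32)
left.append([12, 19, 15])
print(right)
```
[[8, 3, 5], [3, 4, 8, 32]]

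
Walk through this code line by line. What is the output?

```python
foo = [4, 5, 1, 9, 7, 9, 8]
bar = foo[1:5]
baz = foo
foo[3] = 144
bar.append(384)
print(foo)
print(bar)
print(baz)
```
[4, 5, 1, 144, 7, 9, 8]
[5, 1, 9, 7, 384]
[4, 5, 1, 144, 7, 9, 8]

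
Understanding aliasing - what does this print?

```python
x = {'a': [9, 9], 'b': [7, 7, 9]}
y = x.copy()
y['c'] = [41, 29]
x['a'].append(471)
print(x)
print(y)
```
{'a': [9, 9, 471], 'b': [7, 7, 9]}
{'a': [9, 9, 471], 'b': [7, 7, 9], 'c': [41, 29]}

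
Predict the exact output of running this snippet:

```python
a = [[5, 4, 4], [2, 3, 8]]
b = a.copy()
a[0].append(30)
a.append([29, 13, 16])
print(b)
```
[[5, 4, 4, 30], [2, 3, 8]]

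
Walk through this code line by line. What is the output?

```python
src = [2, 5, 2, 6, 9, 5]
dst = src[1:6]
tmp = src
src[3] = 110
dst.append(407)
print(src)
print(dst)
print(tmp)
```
[2, 5, 2, 110, 9, 5]
[5, 2, 6, 9, 5, 407]
[2, 5, 2, 110, 9, 5]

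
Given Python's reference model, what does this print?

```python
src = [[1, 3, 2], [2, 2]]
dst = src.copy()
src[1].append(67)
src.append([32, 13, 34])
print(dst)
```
[[1, 3, 2], [2, 2, 67]]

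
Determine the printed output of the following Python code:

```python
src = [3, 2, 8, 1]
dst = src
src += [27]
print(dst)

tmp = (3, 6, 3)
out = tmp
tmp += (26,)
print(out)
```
[3, 2, 8, 1, 27]
(3, 6, 3)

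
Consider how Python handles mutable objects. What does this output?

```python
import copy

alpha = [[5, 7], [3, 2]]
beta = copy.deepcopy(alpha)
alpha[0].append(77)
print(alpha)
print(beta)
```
[[5, 7, 77], [3, 2]]
[[5, 7], [3, 2]]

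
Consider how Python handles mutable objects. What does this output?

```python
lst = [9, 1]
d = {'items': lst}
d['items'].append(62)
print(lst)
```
[9, 1, 62]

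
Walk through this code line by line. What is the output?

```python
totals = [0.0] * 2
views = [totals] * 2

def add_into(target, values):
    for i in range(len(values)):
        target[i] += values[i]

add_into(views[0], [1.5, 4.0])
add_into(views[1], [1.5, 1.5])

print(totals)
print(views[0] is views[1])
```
[3.0, 5.5]
True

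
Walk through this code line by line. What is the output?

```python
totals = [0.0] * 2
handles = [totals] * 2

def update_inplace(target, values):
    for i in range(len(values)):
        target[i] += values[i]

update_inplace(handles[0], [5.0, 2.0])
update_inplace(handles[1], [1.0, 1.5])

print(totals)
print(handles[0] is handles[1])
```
[6.0, 3.5]
True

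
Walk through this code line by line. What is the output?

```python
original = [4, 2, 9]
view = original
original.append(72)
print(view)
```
[4, 2, 9, 72]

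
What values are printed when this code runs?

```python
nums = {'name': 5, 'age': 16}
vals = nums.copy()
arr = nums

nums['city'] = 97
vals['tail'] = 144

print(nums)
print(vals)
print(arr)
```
{'name': 5, 'age': 16, 'city': 97}
{'name': 5, 'age': 16, 'tail': 144}
{'name': 5, 'age': 16, 'city': 97}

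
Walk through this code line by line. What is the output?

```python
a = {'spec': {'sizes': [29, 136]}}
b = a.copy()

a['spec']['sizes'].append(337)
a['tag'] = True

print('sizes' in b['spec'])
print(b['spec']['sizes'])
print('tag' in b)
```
True
[29, 136, 337]
False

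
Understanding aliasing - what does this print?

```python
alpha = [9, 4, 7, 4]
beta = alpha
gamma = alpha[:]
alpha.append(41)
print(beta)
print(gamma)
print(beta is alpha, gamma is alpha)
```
[9, 4, 7, 4, 41]
[9, 4, 7, 4]
True False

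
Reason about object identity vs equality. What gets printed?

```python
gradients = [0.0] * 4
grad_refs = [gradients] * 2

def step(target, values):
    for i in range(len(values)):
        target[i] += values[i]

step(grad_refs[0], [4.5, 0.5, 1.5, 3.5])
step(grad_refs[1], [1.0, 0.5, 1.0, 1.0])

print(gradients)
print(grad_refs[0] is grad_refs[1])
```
[5.5, 1.0, 2.5, 4.5]
True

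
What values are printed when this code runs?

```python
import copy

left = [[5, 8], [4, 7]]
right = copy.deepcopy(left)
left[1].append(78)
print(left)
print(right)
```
[[5, 8], [4, 7, 78]]
[[5, 8], [4, 7]]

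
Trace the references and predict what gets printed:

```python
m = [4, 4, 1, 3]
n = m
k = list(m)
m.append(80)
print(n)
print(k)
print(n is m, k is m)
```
[4, 4, 1, 3, 80]
[4, 4, 1, 3]
True False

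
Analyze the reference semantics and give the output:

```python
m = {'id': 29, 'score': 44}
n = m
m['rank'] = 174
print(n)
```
{'id': 29, 'score': 44, 'rank': 174}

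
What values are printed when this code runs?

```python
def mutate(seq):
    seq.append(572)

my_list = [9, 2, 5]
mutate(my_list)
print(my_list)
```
[9, 2, 5, 572]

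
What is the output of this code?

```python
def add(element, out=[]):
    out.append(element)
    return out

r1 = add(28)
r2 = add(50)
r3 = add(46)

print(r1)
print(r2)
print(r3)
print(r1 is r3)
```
[28, 50, 46]
[28, 50, 46]
[28, 50, 46]
True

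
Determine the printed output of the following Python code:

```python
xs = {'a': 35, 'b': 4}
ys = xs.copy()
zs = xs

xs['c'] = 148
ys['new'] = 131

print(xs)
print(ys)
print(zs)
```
{'a': 35, 'b': 4, 'c': 148}
{'a': 35, 'b': 4, 'new': 131}
{'a': 35, 'b': 4, 'c': 148}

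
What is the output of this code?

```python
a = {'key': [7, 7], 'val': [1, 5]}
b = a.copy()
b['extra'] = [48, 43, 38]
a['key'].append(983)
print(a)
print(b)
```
{'key': [7, 7, 983], 'val': [1, 5]}
{'key': [7, 7, 983], 'val': [1, 5], 'extra': [48, 43, 38]}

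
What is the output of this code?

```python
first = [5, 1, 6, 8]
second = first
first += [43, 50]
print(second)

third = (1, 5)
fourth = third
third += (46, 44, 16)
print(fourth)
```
[5, 1, 6, 8, 43, 50]
(1, 5)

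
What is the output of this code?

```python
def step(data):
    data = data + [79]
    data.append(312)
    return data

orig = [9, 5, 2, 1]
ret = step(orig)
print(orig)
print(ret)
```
[9, 5, 2, 1]
[9, 5, 2, 1, 79, 312]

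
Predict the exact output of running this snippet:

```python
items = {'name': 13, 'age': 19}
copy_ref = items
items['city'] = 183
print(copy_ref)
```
{'name': 13, 'age': 19, 'city': 183}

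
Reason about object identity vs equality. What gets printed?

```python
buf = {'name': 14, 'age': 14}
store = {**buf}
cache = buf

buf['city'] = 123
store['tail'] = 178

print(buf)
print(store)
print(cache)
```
{'name': 14, 'age': 14, 'city': 123}
{'name': 14, 'age': 14, 'tail': 178}
{'name': 14, 'age': 14, 'city': 123}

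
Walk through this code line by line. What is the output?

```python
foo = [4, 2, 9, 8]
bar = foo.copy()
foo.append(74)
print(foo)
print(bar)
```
[4, 2, 9, 8, 74]
[4, 2, 9, 8]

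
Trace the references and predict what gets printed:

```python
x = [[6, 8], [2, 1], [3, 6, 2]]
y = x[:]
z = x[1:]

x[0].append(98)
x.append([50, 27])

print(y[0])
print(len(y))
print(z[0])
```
[6, 8, 98]
3
[2, 1]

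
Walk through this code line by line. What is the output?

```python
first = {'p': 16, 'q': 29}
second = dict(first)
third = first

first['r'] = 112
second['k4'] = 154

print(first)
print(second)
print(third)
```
{'p': 16, 'q': 29, 'r': 112}
{'p': 16, 'q': 29, 'k4': 154}
{'p': 16, 'q': 29, 'r': 112}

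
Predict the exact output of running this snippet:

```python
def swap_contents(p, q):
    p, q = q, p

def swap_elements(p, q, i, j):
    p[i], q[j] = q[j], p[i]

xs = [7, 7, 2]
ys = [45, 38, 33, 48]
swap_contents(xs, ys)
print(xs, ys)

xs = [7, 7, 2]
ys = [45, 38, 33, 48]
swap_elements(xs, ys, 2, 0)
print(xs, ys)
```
[7, 7, 2] [45, 38, 33, 48]
[7, 7, 45] [2, 38, 33, 48]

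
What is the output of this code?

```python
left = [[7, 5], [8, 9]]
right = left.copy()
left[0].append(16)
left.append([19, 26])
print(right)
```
[[7, 5, 16], [8, 9]]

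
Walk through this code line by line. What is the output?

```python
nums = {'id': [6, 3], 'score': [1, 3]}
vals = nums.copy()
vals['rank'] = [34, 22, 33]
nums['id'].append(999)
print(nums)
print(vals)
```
{'id': [6, 3, 999], 'score': [1, 3]}
{'id': [6, 3, 999], 'score': [1, 3], 'rank': [34, 22, 33]}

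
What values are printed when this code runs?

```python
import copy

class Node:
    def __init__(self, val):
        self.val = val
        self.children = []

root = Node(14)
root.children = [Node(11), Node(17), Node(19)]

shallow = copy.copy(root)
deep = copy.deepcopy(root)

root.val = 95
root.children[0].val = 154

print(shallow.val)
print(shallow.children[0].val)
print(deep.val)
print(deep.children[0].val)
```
14
154
14
11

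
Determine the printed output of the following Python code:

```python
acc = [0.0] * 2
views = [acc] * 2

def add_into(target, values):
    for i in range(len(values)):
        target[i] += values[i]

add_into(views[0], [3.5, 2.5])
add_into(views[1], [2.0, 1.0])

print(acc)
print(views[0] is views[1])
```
[5.5, 3.5]
True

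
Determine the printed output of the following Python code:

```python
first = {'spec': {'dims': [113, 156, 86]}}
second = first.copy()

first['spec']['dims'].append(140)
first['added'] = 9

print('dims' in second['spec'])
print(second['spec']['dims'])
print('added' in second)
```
True
[113, 156, 86, 140]
False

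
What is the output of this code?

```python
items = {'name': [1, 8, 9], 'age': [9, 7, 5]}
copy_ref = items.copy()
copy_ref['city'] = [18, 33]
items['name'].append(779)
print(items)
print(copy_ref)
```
{'name': [1, 8, 9, 779], 'age': [9, 7, 5]}
{'name': [1, 8, 9, 779], 'age': [9, 7, 5], 'city': [18, 33]}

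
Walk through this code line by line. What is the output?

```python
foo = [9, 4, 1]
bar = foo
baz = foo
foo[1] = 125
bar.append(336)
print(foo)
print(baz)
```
[9, 125, 1, 336]
[9, 125, 1, 336]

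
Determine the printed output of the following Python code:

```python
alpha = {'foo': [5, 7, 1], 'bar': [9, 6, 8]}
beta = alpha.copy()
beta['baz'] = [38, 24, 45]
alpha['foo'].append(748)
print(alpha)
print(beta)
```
{'foo': [5, 7, 1, 748], 'bar': [9, 6, 8]}
{'foo': [5, 7, 1, 748], 'bar': [9, 6, 8], 'baz': [38, 24, 45]}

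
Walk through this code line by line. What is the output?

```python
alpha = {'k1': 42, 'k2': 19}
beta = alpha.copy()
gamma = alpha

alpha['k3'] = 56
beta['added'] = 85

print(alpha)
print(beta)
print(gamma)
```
{'k1': 42, 'k2': 19, 'k3': 56}
{'k1': 42, 'k2': 19, 'added': 85}
{'k1': 42, 'k2': 19, 'k3': 56}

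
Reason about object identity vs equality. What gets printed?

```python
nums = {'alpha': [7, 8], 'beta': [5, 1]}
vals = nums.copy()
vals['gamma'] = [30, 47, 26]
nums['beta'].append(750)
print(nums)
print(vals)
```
{'alpha': [7, 8], 'beta': [5, 1, 750]}
{'alpha': [7, 8], 'beta': [5, 1, 750], 'gamma': [30, 47, 26]}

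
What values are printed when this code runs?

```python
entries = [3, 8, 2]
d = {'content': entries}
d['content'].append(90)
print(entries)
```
[3, 8, 2, 90]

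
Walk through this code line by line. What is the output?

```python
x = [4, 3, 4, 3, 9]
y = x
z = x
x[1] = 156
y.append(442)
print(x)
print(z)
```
[4, 156, 4, 3, 9, 442]
[4, 156, 4, 3, 9, 442]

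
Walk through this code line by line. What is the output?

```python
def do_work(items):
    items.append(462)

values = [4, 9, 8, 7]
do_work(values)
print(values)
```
[4, 9, 8, 7, 462]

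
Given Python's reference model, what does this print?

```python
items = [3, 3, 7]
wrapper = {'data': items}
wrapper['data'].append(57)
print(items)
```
[3, 3, 7, 57]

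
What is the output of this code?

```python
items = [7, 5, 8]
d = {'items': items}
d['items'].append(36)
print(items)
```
[7, 5, 8, 36]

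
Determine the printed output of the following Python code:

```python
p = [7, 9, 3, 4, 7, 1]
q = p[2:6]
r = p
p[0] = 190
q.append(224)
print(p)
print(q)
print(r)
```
[190, 9, 3, 4, 7, 1]
[3, 4, 7, 1, 224]
[190, 9, 3, 4, 7, 1]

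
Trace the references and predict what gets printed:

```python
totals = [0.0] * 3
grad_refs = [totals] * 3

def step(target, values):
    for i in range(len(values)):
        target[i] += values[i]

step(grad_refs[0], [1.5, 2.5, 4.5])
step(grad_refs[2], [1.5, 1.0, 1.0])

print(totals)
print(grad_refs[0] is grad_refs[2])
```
[3.0, 3.5, 5.5]
True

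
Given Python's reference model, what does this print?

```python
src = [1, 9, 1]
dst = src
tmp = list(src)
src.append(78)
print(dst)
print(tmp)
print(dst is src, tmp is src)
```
[1, 9, 1, 78]
[1, 9, 1]
True False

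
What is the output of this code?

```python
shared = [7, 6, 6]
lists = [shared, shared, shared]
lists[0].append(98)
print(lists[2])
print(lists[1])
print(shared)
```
[7, 6, 6, 98]
[7, 6, 6, 98]
[7, 6, 6, 98]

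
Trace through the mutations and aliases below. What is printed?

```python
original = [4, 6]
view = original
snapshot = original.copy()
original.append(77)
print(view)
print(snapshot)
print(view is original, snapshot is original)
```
[4, 6, 77]
[4, 6]
True False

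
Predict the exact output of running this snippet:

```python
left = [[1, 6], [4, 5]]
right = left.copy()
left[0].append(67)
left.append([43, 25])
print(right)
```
[[1, 6, 67], [4, 5]]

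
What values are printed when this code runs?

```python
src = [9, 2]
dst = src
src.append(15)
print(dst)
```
[9, 2, 15]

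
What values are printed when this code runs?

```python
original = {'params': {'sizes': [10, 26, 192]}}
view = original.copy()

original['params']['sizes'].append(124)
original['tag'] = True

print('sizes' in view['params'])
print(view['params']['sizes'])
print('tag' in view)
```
True
[10, 26, 192, 124]
False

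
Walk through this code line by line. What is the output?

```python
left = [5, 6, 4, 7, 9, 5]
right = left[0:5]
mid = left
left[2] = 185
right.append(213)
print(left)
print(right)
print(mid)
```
[5, 6, 185, 7, 9, 5]
[5, 6, 4, 7, 9, 213]
[5, 6, 185, 7, 9, 5]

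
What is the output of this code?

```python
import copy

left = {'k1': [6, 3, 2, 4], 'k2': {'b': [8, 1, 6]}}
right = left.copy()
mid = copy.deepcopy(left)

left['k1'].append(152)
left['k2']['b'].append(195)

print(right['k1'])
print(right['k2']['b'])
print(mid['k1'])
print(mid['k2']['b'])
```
[6, 3, 2, 4, 152]
[8, 1, 6, 195]
[6, 3, 2, 4]
[8, 1, 6]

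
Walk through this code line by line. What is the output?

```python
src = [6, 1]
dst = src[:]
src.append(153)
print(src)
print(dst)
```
[6, 1, 153]
[6, 1]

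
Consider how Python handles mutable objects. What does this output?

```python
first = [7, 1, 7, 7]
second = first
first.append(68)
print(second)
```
[7, 1, 7, 7, 68]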